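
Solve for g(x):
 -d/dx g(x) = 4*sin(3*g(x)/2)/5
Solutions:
 4*x/5 + log(cos(3*g(x)/2) - 1)/3 - log(cos(3*g(x)/2) + 1)/3 = C1


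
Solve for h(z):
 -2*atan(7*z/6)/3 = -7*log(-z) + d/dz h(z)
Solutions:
 h(z) = C1 + 7*z*log(-z) - 2*z*atan(7*z/6)/3 - 7*z + 2*log(49*z^2 + 36)/7


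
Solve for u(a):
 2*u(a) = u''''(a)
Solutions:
 u(a) = C1*exp(-2^(1/4)*a) + C2*exp(2^(1/4)*a) + C3*sin(2^(1/4)*a) + C4*cos(2^(1/4)*a)


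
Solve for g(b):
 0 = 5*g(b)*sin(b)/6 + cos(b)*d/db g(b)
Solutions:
 g(b) = C1*cos(b)^(5/6)


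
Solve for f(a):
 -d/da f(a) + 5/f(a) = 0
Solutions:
 f(a) = -sqrt(C1 + 10*a)
 f(a) = sqrt(C1 + 10*a)


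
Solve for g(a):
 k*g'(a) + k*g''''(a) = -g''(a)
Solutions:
 g(a) = C1 + C2*exp(2^(1/3)*a*(6^(1/3)*(sqrt(3)*sqrt(27 + 4/k^3) + 9)^(1/3)/12 - 2^(1/3)*3^(5/6)*I*(sqrt(3)*sqrt(27 + 4/k^3) + 9)^(1/3)/12 + 2/(k*(-3^(1/3) + 3^(5/6)*I)*(sqrt(3)*sqrt(27 + 4/k^3) + 9)^(1/3)))) + C3*exp(2^(1/3)*a*(6^(1/3)*(sqrt(3)*sqrt(27 + 4/k^3) + 9)^(1/3)/12 + 2^(1/3)*3^(5/6)*I*(sqrt(3)*sqrt(27 + 4/k^3) + 9)^(1/3)/12 - 2/(k*(3^(1/3) + 3^(5/6)*I)*(sqrt(3)*sqrt(27 + 4/k^3) + 9)^(1/3)))) + C4*exp(6^(1/3)*a*(-2^(1/3)*(sqrt(3)*sqrt(27 + 4/k^3) + 9)^(1/3) + 2*3^(1/3)/(k*(sqrt(3)*sqrt(27 + 4/k^3) + 9)^(1/3)))/6)


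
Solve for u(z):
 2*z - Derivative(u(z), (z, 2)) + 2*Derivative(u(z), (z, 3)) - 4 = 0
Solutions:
 u(z) = C1 + C2*z + C3*exp(z/2) + z^3/3


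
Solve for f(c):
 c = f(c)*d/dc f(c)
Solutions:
 f(c) = -sqrt(C1 + c^2)
 f(c) = sqrt(C1 + c^2)


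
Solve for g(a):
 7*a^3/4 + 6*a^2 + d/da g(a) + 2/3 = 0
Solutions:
 g(a) = C1 - 7*a^4/16 - 2*a^3 - 2*a/3


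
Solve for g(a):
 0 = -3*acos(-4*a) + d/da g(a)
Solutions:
 g(a) = C1 + 3*a*acos(-4*a) + 3*sqrt(1 - 16*a^2)/4


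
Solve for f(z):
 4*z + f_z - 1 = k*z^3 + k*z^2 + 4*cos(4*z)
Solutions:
 f(z) = C1 + k*z^4/4 + k*z^3/3 - 2*z^2 + z + sin(4*z)


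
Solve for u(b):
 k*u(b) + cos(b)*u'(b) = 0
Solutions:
 u(b) = C1*exp(k*(log(sin(b) - 1) - log(sin(b) + 1))/2)


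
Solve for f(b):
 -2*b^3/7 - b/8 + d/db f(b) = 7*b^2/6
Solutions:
 f(b) = C1 + b^4/14 + 7*b^3/18 + b^2/16


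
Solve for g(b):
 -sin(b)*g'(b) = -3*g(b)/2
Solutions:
 g(b) = C1*(cos(b) - 1)^(3/4)/(cos(b) + 1)^(3/4)


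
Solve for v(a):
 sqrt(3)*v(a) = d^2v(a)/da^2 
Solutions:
 v(a) = C1*exp(-3^(1/4)*a) + C2*exp(3^(1/4)*a)


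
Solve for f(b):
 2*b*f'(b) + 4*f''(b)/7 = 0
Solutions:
 f(b) = C1 + C2*erf(sqrt(7)*b/2)


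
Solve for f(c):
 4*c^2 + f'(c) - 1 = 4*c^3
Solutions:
 f(c) = C1 + c^4 - 4*c^3/3 + c


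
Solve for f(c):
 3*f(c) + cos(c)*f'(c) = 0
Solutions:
 f(c) = C1*(sin(c) - 1)^(3/2)/(sin(c) + 1)^(3/2)


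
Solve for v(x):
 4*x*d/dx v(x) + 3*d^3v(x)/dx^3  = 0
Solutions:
 v(x) = C1 + Integral(C2*airyai(-6^(2/3)*x/3) + C3*airybi(-6^(2/3)*x/3), x)


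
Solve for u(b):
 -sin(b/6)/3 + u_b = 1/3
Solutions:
 u(b) = C1 + b/3 - 2*cos(b/6)


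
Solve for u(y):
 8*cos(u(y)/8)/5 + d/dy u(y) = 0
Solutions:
 8*y/5 - 4*log(sin(u(y)/8) - 1) + 4*log(sin(u(y)/8) + 1) = C1


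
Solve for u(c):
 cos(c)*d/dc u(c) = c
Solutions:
 u(c) = C1 + Integral(c/cos(c), c)


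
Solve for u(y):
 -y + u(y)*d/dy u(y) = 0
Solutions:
 u(y) = -sqrt(C1 + y^2)
 u(y) = sqrt(C1 + y^2)


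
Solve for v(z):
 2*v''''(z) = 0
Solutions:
 v(z) = C1 + C2*z + C3*z^2 + C4*z^3


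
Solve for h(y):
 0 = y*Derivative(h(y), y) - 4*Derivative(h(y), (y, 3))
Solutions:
 h(y) = C1 + Integral(C2*airyai(2^(1/3)*y/2) + C3*airybi(2^(1/3)*y/2), y)


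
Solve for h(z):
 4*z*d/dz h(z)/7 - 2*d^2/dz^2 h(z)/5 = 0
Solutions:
 h(z) = C1 + C2*erfi(sqrt(35)*z/7)


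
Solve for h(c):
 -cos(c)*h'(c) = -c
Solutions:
 h(c) = C1 + Integral(c/cos(c), c)


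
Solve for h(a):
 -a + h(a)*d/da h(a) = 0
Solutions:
 h(a) = -sqrt(C1 + a^2)
 h(a) = sqrt(C1 + a^2)


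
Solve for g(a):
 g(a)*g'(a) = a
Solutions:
 g(a) = -sqrt(C1 + a^2)
 g(a) = sqrt(C1 + a^2)


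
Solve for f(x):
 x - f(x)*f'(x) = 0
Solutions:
 f(x) = -sqrt(C1 + x^2)
 f(x) = sqrt(C1 + x^2)


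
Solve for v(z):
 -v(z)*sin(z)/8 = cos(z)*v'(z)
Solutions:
 v(z) = C1*cos(z)^(1/8)


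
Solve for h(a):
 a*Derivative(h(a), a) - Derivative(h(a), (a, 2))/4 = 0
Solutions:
 h(a) = C1 + C2*erfi(sqrt(2)*a)


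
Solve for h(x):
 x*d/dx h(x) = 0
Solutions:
 h(x) = C1


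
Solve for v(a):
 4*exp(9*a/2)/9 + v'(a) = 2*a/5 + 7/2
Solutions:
 v(a) = C1 + a^2/5 + 7*a/2 - 8*exp(9*a/2)/81


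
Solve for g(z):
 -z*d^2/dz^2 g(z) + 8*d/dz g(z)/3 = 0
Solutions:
 g(z) = C1 + C2*z^(11/3)


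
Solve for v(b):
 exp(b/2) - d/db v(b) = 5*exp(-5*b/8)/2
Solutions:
 v(b) = C1 + 2*exp(b/2) + 4*exp(-5*b/8)


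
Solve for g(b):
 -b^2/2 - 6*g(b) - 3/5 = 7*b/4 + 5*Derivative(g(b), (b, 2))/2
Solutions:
 g(b) = C1*sin(2*sqrt(15)*b/5) + C2*cos(2*sqrt(15)*b/5) - b^2/12 - 7*b/24 - 11/360


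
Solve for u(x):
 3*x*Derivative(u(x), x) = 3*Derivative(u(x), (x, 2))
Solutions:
 u(x) = C1 + C2*erfi(sqrt(2)*x/2)


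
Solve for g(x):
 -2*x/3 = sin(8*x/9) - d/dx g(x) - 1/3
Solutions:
 g(x) = C1 + x^2/3 - x/3 - 9*cos(8*x/9)/8


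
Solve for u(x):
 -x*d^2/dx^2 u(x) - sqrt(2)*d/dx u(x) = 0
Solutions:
 u(x) = C1 + C2*x^(1 - sqrt(2))


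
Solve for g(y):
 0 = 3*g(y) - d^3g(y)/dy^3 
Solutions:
 g(y) = C3*exp(3^(1/3)*y) + (C1*sin(3^(5/6)*y/2) + C2*cos(3^(5/6)*y/2))*exp(-3^(1/3)*y/2)


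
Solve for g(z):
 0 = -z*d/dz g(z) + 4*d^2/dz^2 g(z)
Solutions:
 g(z) = C1 + C2*erfi(sqrt(2)*z/4)


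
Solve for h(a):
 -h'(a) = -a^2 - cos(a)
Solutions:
 h(a) = C1 + a^3/3 + sin(a)


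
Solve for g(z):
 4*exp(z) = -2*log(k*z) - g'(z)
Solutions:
 g(z) = C1 - 2*z*log(k*z) + 2*z - 4*exp(z)


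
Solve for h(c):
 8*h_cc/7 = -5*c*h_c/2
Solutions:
 h(c) = C1 + C2*erf(sqrt(70)*c/8)


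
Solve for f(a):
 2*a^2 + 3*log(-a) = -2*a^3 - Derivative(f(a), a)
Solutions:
 f(a) = C1 - a^4/2 - 2*a^3/3 - 3*a*log(-a) + 3*a


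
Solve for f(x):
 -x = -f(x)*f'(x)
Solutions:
 f(x) = -sqrt(C1 + x^2)
 f(x) = sqrt(C1 + x^2)


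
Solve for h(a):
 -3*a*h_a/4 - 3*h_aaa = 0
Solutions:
 h(a) = C1 + Integral(C2*airyai(-2^(1/3)*a/2) + C3*airybi(-2^(1/3)*a/2), a)


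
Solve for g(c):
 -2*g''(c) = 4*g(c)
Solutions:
 g(c) = C1*sin(sqrt(2)*c) + C2*cos(sqrt(2)*c)


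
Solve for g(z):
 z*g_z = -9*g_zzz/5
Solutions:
 g(z) = C1 + Integral(C2*airyai(-15^(1/3)*z/3) + C3*airybi(-15^(1/3)*z/3), z)


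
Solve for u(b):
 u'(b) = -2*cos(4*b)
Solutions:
 u(b) = C1 - sin(4*b)/2


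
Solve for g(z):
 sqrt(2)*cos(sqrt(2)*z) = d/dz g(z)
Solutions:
 g(z) = C1 + sin(sqrt(2)*z)


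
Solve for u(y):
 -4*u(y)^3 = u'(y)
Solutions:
 u(y) = -sqrt(2)*sqrt(-1/(C1 - 4*y))/2
 u(y) = sqrt(2)*sqrt(-1/(C1 - 4*y))/2


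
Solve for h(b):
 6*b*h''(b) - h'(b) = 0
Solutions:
 h(b) = C1 + C2*b^(7/6)


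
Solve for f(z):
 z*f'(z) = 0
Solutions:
 f(z) = C1


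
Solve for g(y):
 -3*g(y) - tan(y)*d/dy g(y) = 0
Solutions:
 g(y) = C1/sin(y)^3


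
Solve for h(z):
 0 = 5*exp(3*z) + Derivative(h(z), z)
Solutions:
 h(z) = C1 - 5*exp(3*z)/3


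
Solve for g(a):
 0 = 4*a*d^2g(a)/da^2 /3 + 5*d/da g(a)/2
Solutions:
 g(a) = C1 + C2/a^(7/8)


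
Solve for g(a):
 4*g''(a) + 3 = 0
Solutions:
 g(a) = C1 + C2*a - 3*a^2/8


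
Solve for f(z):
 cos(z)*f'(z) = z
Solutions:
 f(z) = C1 + Integral(z/cos(z), z)


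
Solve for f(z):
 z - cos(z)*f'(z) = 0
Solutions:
 f(z) = C1 + Integral(z/cos(z), z)


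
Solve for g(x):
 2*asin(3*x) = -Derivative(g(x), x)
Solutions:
 g(x) = C1 - 2*x*asin(3*x) - 2*sqrt(1 - 9*x^2)/3


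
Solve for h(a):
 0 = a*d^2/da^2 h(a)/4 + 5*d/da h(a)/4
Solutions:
 h(a) = C1 + C2/a^4


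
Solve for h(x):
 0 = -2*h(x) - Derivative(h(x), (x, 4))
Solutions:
 h(x) = (C1*sin(2^(3/4)*x/2) + C2*cos(2^(3/4)*x/2))*exp(-2^(3/4)*x/2) + (C3*sin(2^(3/4)*x/2) + C4*cos(2^(3/4)*x/2))*exp(2^(3/4)*x/2)


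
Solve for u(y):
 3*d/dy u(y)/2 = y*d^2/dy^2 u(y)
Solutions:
 u(y) = C1 + C2*y^(5/2)


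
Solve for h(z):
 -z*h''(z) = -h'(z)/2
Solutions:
 h(z) = C1 + C2*z^(3/2)


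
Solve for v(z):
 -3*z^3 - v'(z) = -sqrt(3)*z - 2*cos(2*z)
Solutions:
 v(z) = C1 - 3*z^4/4 + sqrt(3)*z^2/2 + sin(2*z)


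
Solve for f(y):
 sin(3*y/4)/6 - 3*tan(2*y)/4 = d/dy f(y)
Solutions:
 f(y) = C1 + 3*log(cos(2*y))/8 - 2*cos(3*y/4)/9


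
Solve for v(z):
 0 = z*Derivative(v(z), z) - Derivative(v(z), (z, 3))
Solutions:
 v(z) = C1 + Integral(C2*airyai(z) + C3*airybi(z), z)


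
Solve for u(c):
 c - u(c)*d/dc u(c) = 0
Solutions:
 u(c) = -sqrt(C1 + c^2)
 u(c) = sqrt(C1 + c^2)


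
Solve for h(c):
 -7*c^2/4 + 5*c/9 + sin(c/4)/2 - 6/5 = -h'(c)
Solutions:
 h(c) = C1 + 7*c^3/12 - 5*c^2/18 + 6*c/5 + 2*cos(c/4)


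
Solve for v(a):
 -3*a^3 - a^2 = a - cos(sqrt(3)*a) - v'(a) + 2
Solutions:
 v(a) = C1 + 3*a^4/4 + a^3/3 + a^2/2 + 2*a - sqrt(3)*sin(sqrt(3)*a)/3


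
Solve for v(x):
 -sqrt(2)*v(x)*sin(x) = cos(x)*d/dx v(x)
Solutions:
 v(x) = C1*cos(x)^(sqrt(2))


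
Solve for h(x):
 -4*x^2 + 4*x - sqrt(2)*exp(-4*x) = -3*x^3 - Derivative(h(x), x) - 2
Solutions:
 h(x) = C1 - 3*x^4/4 + 4*x^3/3 - 2*x^2 - 2*x - sqrt(2)*exp(-4*x)/4


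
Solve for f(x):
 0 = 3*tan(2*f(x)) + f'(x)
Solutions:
 f(x) = -asin(C1*exp(-6*x))/2 + pi/2
 f(x) = asin(C1*exp(-6*x))/2


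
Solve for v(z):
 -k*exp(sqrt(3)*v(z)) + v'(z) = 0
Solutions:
 v(z) = sqrt(3)*(2*log(-1/(C1 + k*z)) - log(3))/6


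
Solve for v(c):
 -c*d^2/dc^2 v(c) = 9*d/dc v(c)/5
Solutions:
 v(c) = C1 + C2/c^(4/5)


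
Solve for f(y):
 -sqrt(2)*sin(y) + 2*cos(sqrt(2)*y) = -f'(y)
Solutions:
 f(y) = C1 - sqrt(2)*sin(sqrt(2)*y) - sqrt(2)*cos(y)


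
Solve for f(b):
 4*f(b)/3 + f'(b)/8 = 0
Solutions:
 f(b) = C1*exp(-32*b/3)


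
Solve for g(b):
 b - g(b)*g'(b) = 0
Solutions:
 g(b) = -sqrt(C1 + b^2)
 g(b) = sqrt(C1 + b^2)


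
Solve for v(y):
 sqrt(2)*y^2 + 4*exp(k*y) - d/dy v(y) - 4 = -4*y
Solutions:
 v(y) = C1 + sqrt(2)*y^3/3 + 2*y^2 - 4*y + 4*exp(k*y)/k


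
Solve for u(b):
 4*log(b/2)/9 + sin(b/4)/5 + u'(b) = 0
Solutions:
 u(b) = C1 - 4*b*log(b)/9 + 4*b*log(2)/9 + 4*b/9 + 4*cos(b/4)/5


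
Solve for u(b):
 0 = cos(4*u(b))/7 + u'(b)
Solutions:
 b/7 - log(sin(4*u(b)) - 1)/8 + log(sin(4*u(b)) + 1)/8 = C1


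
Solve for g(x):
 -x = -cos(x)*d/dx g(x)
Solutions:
 g(x) = C1 + Integral(x/cos(x), x)


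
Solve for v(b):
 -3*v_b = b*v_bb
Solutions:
 v(b) = C1 + C2/b^2


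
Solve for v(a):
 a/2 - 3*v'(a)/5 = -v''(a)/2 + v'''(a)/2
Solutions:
 v(a) = C1 + 5*a^2/12 + 25*a/36 + (C2*sin(sqrt(95)*a/10) + C3*cos(sqrt(95)*a/10))*exp(a/2)


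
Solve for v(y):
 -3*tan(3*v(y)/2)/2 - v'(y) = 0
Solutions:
 v(y) = -2*asin(C1*exp(-9*y/4))/3 + 2*pi/3
 v(y) = 2*asin(C1*exp(-9*y/4))/3


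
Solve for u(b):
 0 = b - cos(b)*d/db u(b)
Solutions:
 u(b) = C1 + Integral(b/cos(b), b)


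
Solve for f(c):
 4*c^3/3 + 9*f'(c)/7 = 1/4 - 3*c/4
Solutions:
 f(c) = C1 - 7*c^4/27 - 7*c^2/24 + 7*c/36


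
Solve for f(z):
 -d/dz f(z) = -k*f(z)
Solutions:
 f(z) = C1*exp(k*z)


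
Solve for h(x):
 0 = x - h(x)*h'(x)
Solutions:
 h(x) = -sqrt(C1 + x^2)
 h(x) = sqrt(C1 + x^2)


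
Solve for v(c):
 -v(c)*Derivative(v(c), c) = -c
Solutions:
 v(c) = -sqrt(C1 + c^2)
 v(c) = sqrt(C1 + c^2)


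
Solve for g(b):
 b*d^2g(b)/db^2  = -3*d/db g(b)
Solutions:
 g(b) = C1 + C2/b^2


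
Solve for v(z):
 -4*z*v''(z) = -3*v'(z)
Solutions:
 v(z) = C1 + C2*z^(7/4)


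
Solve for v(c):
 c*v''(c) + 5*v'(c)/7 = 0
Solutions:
 v(c) = C1 + C2*c^(2/7)


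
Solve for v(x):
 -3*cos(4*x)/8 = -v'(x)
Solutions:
 v(x) = C1 + 3*sin(4*x)/32


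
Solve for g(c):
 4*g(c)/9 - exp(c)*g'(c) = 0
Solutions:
 g(c) = C1*exp(-4*exp(-c)/9)


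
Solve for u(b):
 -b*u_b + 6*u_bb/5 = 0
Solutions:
 u(b) = C1 + C2*erfi(sqrt(15)*b/6)


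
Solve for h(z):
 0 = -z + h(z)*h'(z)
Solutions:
 h(z) = -sqrt(C1 + z^2)
 h(z) = sqrt(C1 + z^2)


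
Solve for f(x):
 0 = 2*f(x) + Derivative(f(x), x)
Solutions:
 f(x) = C1*exp(-2*x)


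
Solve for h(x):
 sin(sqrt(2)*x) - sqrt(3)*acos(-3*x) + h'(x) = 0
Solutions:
 h(x) = C1 + sqrt(3)*(x*acos(-3*x) + sqrt(1 - 9*x^2)/3) + sqrt(2)*cos(sqrt(2)*x)/2


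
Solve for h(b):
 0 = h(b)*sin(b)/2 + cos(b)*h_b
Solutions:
 h(b) = C1*sqrt(cos(b))


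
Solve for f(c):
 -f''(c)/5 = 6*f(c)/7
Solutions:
 f(c) = C1*sin(sqrt(210)*c/7) + C2*cos(sqrt(210)*c/7)


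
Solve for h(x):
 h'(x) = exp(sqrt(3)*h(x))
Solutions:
 h(x) = sqrt(3)*(2*log(-1/(C1 + x)) - log(3))/6


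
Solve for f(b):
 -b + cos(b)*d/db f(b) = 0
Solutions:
 f(b) = C1 + Integral(b/cos(b), b)


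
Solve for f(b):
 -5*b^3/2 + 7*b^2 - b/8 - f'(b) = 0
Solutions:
 f(b) = C1 - 5*b^4/8 + 7*b^3/3 - b^2/16


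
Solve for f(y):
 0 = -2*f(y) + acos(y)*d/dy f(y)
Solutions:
 f(y) = C1*exp(2*Integral(1/acos(y), y))


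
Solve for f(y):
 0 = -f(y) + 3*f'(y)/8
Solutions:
 f(y) = C1*exp(8*y/3)


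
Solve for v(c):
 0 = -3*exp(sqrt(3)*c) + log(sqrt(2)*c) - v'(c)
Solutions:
 v(c) = C1 + c*log(c) + c*(-1 + log(2)/2) - sqrt(3)*exp(sqrt(3)*c)


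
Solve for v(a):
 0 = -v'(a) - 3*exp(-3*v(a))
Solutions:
 v(a) = log(C1 - 9*a)/3
 v(a) = log((-3^(1/3) - 3^(5/6)*I)*(C1 - 3*a)^(1/3)/2)
 v(a) = log((-3^(1/3) + 3^(5/6)*I)*(C1 - 3*a)^(1/3)/2)


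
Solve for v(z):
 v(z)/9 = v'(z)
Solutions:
 v(z) = C1*exp(z/9)


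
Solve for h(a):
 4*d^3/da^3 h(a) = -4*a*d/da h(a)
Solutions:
 h(a) = C1 + Integral(C2*airyai(-a) + C3*airybi(-a), a)


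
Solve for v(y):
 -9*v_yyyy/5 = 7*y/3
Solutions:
 v(y) = C1 + C2*y + C3*y^2 + C4*y^3 - 7*y^5/648


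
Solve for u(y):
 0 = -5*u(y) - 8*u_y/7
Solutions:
 u(y) = C1*exp(-35*y/8)


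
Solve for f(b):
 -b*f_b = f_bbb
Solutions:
 f(b) = C1 + Integral(C2*airyai(-b) + C3*airybi(-b), b)


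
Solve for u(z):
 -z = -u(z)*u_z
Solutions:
 u(z) = -sqrt(C1 + z^2)
 u(z) = sqrt(C1 + z^2)


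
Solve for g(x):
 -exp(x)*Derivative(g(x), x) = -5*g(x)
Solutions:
 g(x) = C1*exp(-5*exp(-x))


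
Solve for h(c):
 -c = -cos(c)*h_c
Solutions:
 h(c) = C1 + Integral(c/cos(c), c)


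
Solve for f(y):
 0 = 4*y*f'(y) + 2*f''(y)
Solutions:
 f(y) = C1 + C2*erf(y)


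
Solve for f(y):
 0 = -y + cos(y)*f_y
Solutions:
 f(y) = C1 + Integral(y/cos(y), y)


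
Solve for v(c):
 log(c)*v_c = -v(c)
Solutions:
 v(c) = C1*exp(-li(c))


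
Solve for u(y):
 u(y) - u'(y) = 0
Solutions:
 u(y) = C1*exp(y)


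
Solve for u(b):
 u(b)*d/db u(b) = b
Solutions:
 u(b) = -sqrt(C1 + b^2)
 u(b) = sqrt(C1 + b^2)


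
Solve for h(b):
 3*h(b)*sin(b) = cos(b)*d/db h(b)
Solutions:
 h(b) = C1/cos(b)^3


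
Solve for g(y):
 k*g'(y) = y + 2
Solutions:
 g(y) = C1 + y^2/(2*k) + 2*y/k


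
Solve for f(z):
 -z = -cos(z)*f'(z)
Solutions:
 f(z) = C1 + Integral(z/cos(z), z)


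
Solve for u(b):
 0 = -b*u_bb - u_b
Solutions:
 u(b) = C1 + C2*log(b)


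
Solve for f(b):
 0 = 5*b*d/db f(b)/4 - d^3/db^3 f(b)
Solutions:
 f(b) = C1 + Integral(C2*airyai(10^(1/3)*b/2) + C3*airybi(10^(1/3)*b/2), b)


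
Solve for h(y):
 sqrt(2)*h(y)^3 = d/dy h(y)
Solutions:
 h(y) = -sqrt(2)*sqrt(-1/(C1 + sqrt(2)*y))/2
 h(y) = sqrt(2)*sqrt(-1/(C1 + sqrt(2)*y))/2


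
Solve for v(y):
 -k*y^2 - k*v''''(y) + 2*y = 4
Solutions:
 v(y) = C1 + C2*y + C3*y^2 + C4*y^3 - y^6/360 + y^5/(60*k) - y^4/(6*k)


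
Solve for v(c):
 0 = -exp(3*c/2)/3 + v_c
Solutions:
 v(c) = C1 + 2*exp(3*c/2)/9


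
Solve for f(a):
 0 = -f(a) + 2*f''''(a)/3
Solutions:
 f(a) = C1*exp(-2^(3/4)*3^(1/4)*a/2) + C2*exp(2^(3/4)*3^(1/4)*a/2) + C3*sin(2^(3/4)*3^(1/4)*a/2) + C4*cos(2^(3/4)*3^(1/4)*a/2)


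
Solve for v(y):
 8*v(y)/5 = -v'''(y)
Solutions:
 v(y) = C3*exp(-2*5^(2/3)*y/5) + (C1*sin(sqrt(3)*5^(2/3)*y/5) + C2*cos(sqrt(3)*5^(2/3)*y/5))*exp(5^(2/3)*y/5)


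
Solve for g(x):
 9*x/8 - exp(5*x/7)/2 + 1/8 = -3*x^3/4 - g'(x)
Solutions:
 g(x) = C1 - 3*x^4/16 - 9*x^2/16 - x/8 + 7*exp(5*x/7)/10


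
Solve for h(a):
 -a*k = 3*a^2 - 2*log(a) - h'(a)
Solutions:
 h(a) = C1 + a^3 + a^2*k/2 - 2*a*log(a) + 2*a


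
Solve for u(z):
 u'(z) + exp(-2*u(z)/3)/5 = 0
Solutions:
 u(z) = 3*log(-sqrt(C1 - z)) - 3*log(15) + 3*log(30)/2
 u(z) = 3*log(C1 - z)/2 - 3*log(15) + 3*log(30)/2


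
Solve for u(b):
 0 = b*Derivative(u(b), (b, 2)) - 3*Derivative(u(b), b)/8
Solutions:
 u(b) = C1 + C2*b^(11/8)


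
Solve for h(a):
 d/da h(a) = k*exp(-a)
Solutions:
 h(a) = C1 - k*exp(-a)


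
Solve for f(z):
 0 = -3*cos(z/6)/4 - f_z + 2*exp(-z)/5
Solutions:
 f(z) = C1 - 9*sin(z/6)/2 - 2*exp(-z)/5


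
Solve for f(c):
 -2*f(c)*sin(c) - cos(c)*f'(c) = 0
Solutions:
 f(c) = C1*cos(c)^2


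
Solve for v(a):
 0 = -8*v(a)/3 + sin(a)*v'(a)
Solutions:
 v(a) = C1*(cos(a) - 1)^(4/3)/(cos(a) + 1)^(4/3)


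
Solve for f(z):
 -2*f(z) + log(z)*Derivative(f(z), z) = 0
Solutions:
 f(z) = C1*exp(2*li(z))


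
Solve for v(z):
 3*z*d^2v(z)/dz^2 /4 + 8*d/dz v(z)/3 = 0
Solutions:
 v(z) = C1 + C2/z^(23/9)


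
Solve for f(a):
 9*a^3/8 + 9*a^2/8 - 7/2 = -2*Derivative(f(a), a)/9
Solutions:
 f(a) = C1 - 81*a^4/64 - 27*a^3/16 + 63*a/4


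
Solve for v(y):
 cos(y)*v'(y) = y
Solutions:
 v(y) = C1 + Integral(y/cos(y), y)


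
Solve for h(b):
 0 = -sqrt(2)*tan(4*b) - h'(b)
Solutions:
 h(b) = C1 + sqrt(2)*log(cos(4*b))/4


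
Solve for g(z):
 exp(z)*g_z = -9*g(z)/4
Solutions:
 g(z) = C1*exp(9*exp(-z)/4)


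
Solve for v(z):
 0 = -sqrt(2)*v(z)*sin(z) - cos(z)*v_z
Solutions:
 v(z) = C1*cos(z)^(sqrt(2))


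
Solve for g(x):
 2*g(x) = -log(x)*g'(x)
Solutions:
 g(x) = C1*exp(-2*li(x))


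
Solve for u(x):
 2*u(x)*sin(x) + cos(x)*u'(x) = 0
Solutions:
 u(x) = C1*cos(x)^2


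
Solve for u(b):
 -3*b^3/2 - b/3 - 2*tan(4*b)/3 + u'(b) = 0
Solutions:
 u(b) = C1 + 3*b^4/8 + b^2/6 - log(cos(4*b))/6


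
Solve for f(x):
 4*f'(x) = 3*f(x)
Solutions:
 f(x) = C1*exp(3*x/4)


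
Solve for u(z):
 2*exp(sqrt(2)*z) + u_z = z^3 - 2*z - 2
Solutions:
 u(z) = C1 + z^4/4 - z^2 - 2*z - sqrt(2)*exp(sqrt(2)*z)


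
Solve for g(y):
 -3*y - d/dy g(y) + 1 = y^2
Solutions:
 g(y) = C1 - y^3/3 - 3*y^2/2 + y


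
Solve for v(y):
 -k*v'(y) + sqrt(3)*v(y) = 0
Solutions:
 v(y) = C1*exp(sqrt(3)*y/k)


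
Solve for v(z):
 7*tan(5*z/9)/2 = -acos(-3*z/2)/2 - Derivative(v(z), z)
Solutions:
 v(z) = C1 - z*acos(-3*z/2)/2 - sqrt(4 - 9*z^2)/6 + 63*log(cos(5*z/9))/10


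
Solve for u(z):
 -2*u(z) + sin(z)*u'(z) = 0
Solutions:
 u(z) = C1*(cos(z) - 1)/(cos(z) + 1)


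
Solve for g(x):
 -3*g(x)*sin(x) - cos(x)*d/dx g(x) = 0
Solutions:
 g(x) = C1*cos(x)^3


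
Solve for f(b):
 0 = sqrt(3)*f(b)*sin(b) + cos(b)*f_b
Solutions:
 f(b) = C1*cos(b)^(sqrt(3))


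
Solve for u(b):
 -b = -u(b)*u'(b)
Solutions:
 u(b) = -sqrt(C1 + b^2)
 u(b) = sqrt(C1 + b^2)


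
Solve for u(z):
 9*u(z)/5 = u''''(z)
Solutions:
 u(z) = C1*exp(-sqrt(3)*5^(3/4)*z/5) + C2*exp(sqrt(3)*5^(3/4)*z/5) + C3*sin(sqrt(3)*5^(3/4)*z/5) + C4*cos(sqrt(3)*5^(3/4)*z/5)


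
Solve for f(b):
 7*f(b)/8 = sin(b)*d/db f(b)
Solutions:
 f(b) = C1*(cos(b) - 1)^(7/16)/(cos(b) + 1)^(7/16)


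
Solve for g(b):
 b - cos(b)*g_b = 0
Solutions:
 g(b) = C1 + Integral(b/cos(b), b)


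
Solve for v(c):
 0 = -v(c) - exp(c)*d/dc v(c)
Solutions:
 v(c) = C1*exp(exp(-c))


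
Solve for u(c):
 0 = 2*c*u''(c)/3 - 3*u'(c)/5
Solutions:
 u(c) = C1 + C2*c^(19/10)


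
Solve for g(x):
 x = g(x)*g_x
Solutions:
 g(x) = -sqrt(C1 + x^2)
 g(x) = sqrt(C1 + x^2)


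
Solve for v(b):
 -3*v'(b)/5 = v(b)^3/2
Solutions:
 v(b) = -sqrt(3)*sqrt(-1/(C1 - 5*b))
 v(b) = sqrt(3)*sqrt(-1/(C1 - 5*b))


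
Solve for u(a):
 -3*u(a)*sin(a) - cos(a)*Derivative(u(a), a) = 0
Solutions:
 u(a) = C1*cos(a)^3


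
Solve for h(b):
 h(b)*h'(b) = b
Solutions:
 h(b) = -sqrt(C1 + b^2)
 h(b) = sqrt(C1 + b^2)


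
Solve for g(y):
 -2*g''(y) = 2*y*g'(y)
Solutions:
 g(y) = C1 + C2*erf(sqrt(2)*y/2)


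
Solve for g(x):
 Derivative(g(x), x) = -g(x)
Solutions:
 g(x) = C1*exp(-x)


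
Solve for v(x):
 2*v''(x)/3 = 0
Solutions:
 v(x) = C1 + C2*x


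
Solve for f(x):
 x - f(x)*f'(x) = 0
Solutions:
 f(x) = -sqrt(C1 + x^2)
 f(x) = sqrt(C1 + x^2)


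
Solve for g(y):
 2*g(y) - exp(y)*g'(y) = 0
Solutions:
 g(y) = C1*exp(-2*exp(-y))


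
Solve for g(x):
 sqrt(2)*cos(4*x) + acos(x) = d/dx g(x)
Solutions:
 g(x) = C1 + x*acos(x) - sqrt(1 - x^2) + sqrt(2)*sin(4*x)/4


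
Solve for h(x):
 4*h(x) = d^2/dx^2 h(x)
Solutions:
 h(x) = C1*exp(-2*x) + C2*exp(2*x)


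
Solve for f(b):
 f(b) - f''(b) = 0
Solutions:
 f(b) = C1*exp(-b) + C2*exp(b)


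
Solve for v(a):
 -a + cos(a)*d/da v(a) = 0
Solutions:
 v(a) = C1 + Integral(a/cos(a), a)


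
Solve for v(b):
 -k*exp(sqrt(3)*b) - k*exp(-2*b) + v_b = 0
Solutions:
 v(b) = C1 + sqrt(3)*k*exp(sqrt(3)*b)/3 - k*exp(-2*b)/2


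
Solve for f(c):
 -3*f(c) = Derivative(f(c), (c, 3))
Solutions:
 f(c) = C3*exp(-3^(1/3)*c) + (C1*sin(3^(5/6)*c/2) + C2*cos(3^(5/6)*c/2))*exp(3^(1/3)*c/2)


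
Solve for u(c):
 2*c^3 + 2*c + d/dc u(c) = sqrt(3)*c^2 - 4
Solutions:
 u(c) = C1 - c^4/2 + sqrt(3)*c^3/3 - c^2 - 4*c


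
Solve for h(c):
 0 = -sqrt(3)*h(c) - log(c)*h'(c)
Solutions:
 h(c) = C1*exp(-sqrt(3)*li(c))


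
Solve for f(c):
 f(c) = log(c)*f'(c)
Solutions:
 f(c) = C1*exp(li(c))


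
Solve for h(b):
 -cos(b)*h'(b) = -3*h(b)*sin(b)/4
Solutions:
 h(b) = C1/cos(b)^(3/4)


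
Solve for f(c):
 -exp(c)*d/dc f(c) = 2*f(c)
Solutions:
 f(c) = C1*exp(2*exp(-c))


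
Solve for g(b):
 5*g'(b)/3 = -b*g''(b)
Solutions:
 g(b) = C1 + C2/b^(2/3)


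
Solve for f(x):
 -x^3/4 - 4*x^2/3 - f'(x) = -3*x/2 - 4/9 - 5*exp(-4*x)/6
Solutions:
 f(x) = C1 - x^4/16 - 4*x^3/9 + 3*x^2/4 + 4*x/9 - 5*exp(-4*x)/24


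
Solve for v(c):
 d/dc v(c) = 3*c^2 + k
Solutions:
 v(c) = C1 + c^3 + c*k


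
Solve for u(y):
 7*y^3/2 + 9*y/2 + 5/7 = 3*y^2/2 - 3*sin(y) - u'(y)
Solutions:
 u(y) = C1 - 7*y^4/8 + y^3/2 - 9*y^2/4 - 5*y/7 + 3*cos(y)


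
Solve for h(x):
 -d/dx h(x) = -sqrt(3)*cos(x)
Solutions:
 h(x) = C1 + sqrt(3)*sin(x)


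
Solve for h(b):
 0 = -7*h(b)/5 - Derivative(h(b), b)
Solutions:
 h(b) = C1*exp(-7*b/5)


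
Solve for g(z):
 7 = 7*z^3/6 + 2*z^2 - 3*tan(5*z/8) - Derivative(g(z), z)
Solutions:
 g(z) = C1 + 7*z^4/24 + 2*z^3/3 - 7*z + 24*log(cos(5*z/8))/5


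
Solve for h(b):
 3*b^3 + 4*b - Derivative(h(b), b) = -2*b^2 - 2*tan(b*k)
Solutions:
 h(b) = C1 + 3*b^4/4 + 2*b^3/3 + 2*b^2 + 2*Piecewise((-log(cos(b*k))/k, Ne(k, 0)), (0, True))


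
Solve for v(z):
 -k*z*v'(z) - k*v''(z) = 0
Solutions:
 v(z) = C1 + C2*erf(sqrt(2)*z/2)


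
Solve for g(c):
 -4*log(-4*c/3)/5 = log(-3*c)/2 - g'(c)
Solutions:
 g(c) = C1 + 13*c*log(-c)/10 + c*(-13 - 3*log(3) + 16*log(2))/10


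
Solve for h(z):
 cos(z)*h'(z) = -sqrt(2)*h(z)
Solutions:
 h(z) = C1*(sin(z) - 1)^(sqrt(2)/2)/(sin(z) + 1)^(sqrt(2)/2)


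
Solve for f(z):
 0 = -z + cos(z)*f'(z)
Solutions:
 f(z) = C1 + Integral(z/cos(z), z)


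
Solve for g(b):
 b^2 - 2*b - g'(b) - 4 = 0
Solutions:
 g(b) = C1 + b^3/3 - b^2 - 4*b


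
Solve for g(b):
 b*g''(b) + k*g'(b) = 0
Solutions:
 g(b) = C1 + b^(1 - re(k))*(C2*sin(log(b)*Abs(im(k))) + C3*cos(log(b)*im(k)))


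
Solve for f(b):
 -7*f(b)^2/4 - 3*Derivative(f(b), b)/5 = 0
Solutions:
 f(b) = 12/(C1 + 35*b)


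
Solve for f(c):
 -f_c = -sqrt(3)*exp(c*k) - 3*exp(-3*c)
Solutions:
 f(c) = C1 - exp(-3*c) + sqrt(3)*exp(c*k)/k


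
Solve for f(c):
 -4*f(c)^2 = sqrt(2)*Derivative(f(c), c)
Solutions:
 f(c) = 1/(C1 + 2*sqrt(2)*c)


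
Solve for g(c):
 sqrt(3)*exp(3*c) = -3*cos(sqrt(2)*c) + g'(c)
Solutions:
 g(c) = C1 + sqrt(3)*exp(3*c)/3 + 3*sqrt(2)*sin(sqrt(2)*c)/2


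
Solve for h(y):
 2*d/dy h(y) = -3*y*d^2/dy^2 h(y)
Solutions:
 h(y) = C1 + C2*y^(1/3)


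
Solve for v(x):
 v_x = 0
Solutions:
 v(x) = C1


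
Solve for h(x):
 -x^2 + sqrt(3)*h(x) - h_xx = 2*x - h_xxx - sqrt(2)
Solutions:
 h(x) = C1*exp(x*((-1 + sqrt(-4 + (-2 + 27*sqrt(3))^2)/2 + 27*sqrt(3)/2)^(-1/3) + 2 + (-1 + sqrt(-4 + (-2 + 27*sqrt(3))^2)/2 + 27*sqrt(3)/2)^(1/3))/6)*sin(sqrt(3)*x*(-(-1 + sqrt(-4 + (-2 + 27*sqrt(3))^2)/2 + 27*sqrt(3)/2)^(1/3) + (-1 + sqrt(-4 + (-2 + 27*sqrt(3))^2)/2 + 27*sqrt(3)/2)^(-1/3))/6) + C2*exp(x*((-1 + sqrt(-4 + (-2 + 27*sqrt(3))^2)/2 + 27*sqrt(3)/2)^(-1/3) + 2 + (-1 + sqrt(-4 + (-2 + 27*sqrt(3))^2)/2 + 27*sqrt(3)/2)^(1/3))/6)*cos(sqrt(3)*x*(-(-1 + sqrt(-4 + (-2 + 27*sqrt(3))^2)/2 + 27*sqrt(3)/2)^(1/3) + (-1 + sqrt(-4 + (-2 + 27*sqrt(3))^2)/2 + 27*sqrt(3)/2)^(-1/3))/6) + C3*exp(x*(-(-1 + sqrt(-4 + (-2 + 27*sqrt(3))^2)/2 + 27*sqrt(3)/2)^(1/3) - 1/(-1 + sqrt(-4 + (-2 + 27*sqrt(3))^2)/2 + 27*sqrt(3)/2)^(1/3) + 1)/3) + sqrt(3)*x^2/3 + 2*sqrt(3)*x/3 - sqrt(6)/3 + 2/3


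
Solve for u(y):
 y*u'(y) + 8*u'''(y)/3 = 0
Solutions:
 u(y) = C1 + Integral(C2*airyai(-3^(1/3)*y/2) + C3*airybi(-3^(1/3)*y/2), y)


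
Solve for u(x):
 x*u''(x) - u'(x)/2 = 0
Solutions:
 u(x) = C1 + C2*x^(3/2)


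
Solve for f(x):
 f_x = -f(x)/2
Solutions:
 f(x) = C1*exp(-x/2)


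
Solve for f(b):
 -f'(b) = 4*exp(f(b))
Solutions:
 f(b) = log(1/(C1 + 4*b))


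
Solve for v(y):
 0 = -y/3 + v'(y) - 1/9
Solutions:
 v(y) = C1 + y^2/6 + y/9


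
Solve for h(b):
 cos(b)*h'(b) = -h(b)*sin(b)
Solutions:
 h(b) = C1*cos(b)


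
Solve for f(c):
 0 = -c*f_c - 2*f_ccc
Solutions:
 f(c) = C1 + Integral(C2*airyai(-2^(2/3)*c/2) + C3*airybi(-2^(2/3)*c/2), c)


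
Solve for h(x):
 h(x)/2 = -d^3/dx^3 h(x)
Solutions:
 h(x) = C3*exp(-2^(2/3)*x/2) + (C1*sin(2^(2/3)*sqrt(3)*x/4) + C2*cos(2^(2/3)*sqrt(3)*x/4))*exp(2^(2/3)*x/4)


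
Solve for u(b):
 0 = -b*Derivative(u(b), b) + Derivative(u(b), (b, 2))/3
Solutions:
 u(b) = C1 + C2*erfi(sqrt(6)*b/2)


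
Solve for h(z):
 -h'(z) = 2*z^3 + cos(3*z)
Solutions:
 h(z) = C1 - z^4/2 - sin(3*z)/3


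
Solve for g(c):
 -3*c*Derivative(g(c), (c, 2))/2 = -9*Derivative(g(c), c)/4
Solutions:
 g(c) = C1 + C2*c^(5/2)


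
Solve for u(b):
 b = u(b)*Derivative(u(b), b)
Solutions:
 u(b) = -sqrt(C1 + b^2)
 u(b) = sqrt(C1 + b^2)


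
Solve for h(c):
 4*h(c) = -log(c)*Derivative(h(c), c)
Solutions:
 h(c) = C1*exp(-4*li(c))


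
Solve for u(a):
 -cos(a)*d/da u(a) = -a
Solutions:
 u(a) = C1 + Integral(a/cos(a), a)


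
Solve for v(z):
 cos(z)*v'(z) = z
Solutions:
 v(z) = C1 + Integral(z/cos(z), z)


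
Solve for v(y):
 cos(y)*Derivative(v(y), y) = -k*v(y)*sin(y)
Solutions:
 v(y) = C1*exp(k*log(cos(y)))


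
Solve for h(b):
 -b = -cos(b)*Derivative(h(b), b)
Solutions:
 h(b) = C1 + Integral(b/cos(b), b)


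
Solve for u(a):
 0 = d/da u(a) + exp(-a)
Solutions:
 u(a) = C1 + exp(-a)


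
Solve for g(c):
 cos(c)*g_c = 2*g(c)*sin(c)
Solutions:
 g(c) = C1/cos(c)^2


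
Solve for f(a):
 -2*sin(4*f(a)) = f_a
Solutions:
 f(a) = -acos((-C1 - exp(16*a))/(C1 - exp(16*a)))/4 + pi/2
 f(a) = acos((-C1 - exp(16*a))/(C1 - exp(16*a)))/4


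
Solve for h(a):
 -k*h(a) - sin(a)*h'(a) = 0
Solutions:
 h(a) = C1*exp(k*(-log(cos(a) - 1) + log(cos(a) + 1))/2)


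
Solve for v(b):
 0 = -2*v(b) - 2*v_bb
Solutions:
 v(b) = C1*sin(b) + C2*cos(b)


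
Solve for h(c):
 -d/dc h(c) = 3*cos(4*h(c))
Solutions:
 h(c) = -asin((C1 + exp(24*c))/(C1 - exp(24*c)))/4 + pi/4
 h(c) = asin((C1 + exp(24*c))/(C1 - exp(24*c)))/4


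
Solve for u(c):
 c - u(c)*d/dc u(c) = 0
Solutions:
 u(c) = -sqrt(C1 + c^2)
 u(c) = sqrt(C1 + c^2)


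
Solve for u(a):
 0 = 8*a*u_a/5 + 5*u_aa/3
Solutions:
 u(a) = C1 + C2*erf(2*sqrt(3)*a/5)


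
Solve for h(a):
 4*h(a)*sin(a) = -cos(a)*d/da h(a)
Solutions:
 h(a) = C1*cos(a)^4


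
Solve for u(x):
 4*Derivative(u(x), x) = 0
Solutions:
 u(x) = C1


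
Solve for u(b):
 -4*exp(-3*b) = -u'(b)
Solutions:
 u(b) = C1 - 4*exp(-3*b)/3


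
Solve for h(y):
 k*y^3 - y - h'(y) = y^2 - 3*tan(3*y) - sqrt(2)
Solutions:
 h(y) = C1 + k*y^4/4 - y^3/3 - y^2/2 + sqrt(2)*y - log(cos(3*y))


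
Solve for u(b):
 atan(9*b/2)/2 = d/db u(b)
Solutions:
 u(b) = C1 + b*atan(9*b/2)/2 - log(81*b^2 + 4)/18


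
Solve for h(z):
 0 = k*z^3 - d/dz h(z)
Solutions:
 h(z) = C1 + k*z^4/4


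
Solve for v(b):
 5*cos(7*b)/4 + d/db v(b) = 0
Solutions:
 v(b) = C1 - 5*sin(7*b)/28


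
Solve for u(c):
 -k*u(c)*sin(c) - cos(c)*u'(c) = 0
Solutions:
 u(c) = C1*exp(k*log(cos(c)))


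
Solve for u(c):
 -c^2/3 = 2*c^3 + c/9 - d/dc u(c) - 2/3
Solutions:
 u(c) = C1 + c^4/2 + c^3/9 + c^2/18 - 2*c/3


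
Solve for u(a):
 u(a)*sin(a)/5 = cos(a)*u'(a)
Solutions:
 u(a) = C1/cos(a)^(1/5)


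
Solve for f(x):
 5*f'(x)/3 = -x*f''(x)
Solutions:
 f(x) = C1 + C2/x^(2/3)


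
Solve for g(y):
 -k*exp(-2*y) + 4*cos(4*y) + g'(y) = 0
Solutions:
 g(y) = C1 - k*exp(-2*y)/2 - sin(4*y)


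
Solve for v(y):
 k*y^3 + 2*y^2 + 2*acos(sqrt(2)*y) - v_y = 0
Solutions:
 v(y) = C1 + k*y^4/4 + 2*y^3/3 + 2*y*acos(sqrt(2)*y) - sqrt(2)*sqrt(1 - 2*y^2)


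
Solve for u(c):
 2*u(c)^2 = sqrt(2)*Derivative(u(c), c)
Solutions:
 u(c) = -1/(C1 + sqrt(2)*c)


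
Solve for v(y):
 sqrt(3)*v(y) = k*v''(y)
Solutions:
 v(y) = C1*exp(-3^(1/4)*y*sqrt(1/k)) + C2*exp(3^(1/4)*y*sqrt(1/k))


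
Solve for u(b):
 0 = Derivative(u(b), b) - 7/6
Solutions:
 u(b) = C1 + 7*b/6


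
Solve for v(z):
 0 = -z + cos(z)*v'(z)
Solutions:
 v(z) = C1 + Integral(z/cos(z), z)


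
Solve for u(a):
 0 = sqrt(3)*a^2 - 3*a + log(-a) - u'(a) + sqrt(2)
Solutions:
 u(a) = C1 + sqrt(3)*a^3/3 - 3*a^2/2 + a*log(-a) + a*(-1 + sqrt(2))


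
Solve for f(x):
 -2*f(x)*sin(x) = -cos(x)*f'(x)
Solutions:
 f(x) = C1/cos(x)^2


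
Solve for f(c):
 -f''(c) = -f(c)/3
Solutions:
 f(c) = C1*exp(-sqrt(3)*c/3) + C2*exp(sqrt(3)*c/3)


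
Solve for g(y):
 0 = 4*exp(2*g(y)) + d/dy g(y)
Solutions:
 g(y) = log(-sqrt(-1/(C1 - 4*y))) - log(2)/2
 g(y) = log(-1/(C1 - 4*y))/2 - log(2)/2


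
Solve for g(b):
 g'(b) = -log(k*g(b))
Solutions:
 li(k*g(b))/k = C1 - b


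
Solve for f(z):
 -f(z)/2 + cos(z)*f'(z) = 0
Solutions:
 f(z) = C1*(sin(z) + 1)^(1/4)/(sin(z) - 1)^(1/4)


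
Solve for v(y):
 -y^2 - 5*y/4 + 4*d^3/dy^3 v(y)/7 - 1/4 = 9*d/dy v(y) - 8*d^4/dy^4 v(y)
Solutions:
 v(y) = C1 + C2*exp(-y*(2*2^(1/3)/(63*sqrt(1750245) + 83347)^(1/3) + 4 + 2^(2/3)*(63*sqrt(1750245) + 83347)^(1/3))/168)*sin(2^(1/3)*sqrt(3)*y*(-2^(1/3)*(63*sqrt(1750245) + 83347)^(1/3) + 2/(63*sqrt(1750245) + 83347)^(1/3))/168) + C3*exp(-y*(2*2^(1/3)/(63*sqrt(1750245) + 83347)^(1/3) + 4 + 2^(2/3)*(63*sqrt(1750245) + 83347)^(1/3))/168)*cos(2^(1/3)*sqrt(3)*y*(-2^(1/3)*(63*sqrt(1750245) + 83347)^(1/3) + 2/(63*sqrt(1750245) + 83347)^(1/3))/168) + C4*exp(y*(-2 + 2*2^(1/3)/(63*sqrt(1750245) + 83347)^(1/3) + 2^(2/3)*(63*sqrt(1750245) + 83347)^(1/3))/84) - y^3/27 - 5*y^2/72 - 95*y/2268


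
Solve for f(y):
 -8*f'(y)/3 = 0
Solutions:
 f(y) = C1


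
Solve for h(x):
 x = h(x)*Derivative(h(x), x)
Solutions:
 h(x) = -sqrt(C1 + x^2)
 h(x) = sqrt(C1 + x^2)


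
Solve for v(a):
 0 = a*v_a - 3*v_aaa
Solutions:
 v(a) = C1 + Integral(C2*airyai(3^(2/3)*a/3) + C3*airybi(3^(2/3)*a/3), a)


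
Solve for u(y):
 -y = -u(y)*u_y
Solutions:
 u(y) = -sqrt(C1 + y^2)
 u(y) = sqrt(C1 + y^2)


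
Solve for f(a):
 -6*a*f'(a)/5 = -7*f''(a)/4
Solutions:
 f(a) = C1 + C2*erfi(2*sqrt(105)*a/35)


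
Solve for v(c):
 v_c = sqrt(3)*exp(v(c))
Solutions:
 v(c) = log(-1/(C1 + sqrt(3)*c))


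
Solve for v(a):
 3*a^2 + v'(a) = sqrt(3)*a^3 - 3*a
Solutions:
 v(a) = C1 + sqrt(3)*a^4/4 - a^3 - 3*a^2/2


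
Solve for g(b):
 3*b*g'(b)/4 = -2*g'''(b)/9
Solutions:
 g(b) = C1 + Integral(C2*airyai(-3*b/2) + C3*airybi(-3*b/2), b)


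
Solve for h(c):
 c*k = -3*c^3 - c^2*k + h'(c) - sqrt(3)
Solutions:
 h(c) = C1 + 3*c^4/4 + c^3*k/3 + c^2*k/2 + sqrt(3)*c


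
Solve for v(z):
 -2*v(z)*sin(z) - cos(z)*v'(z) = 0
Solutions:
 v(z) = C1*cos(z)^2


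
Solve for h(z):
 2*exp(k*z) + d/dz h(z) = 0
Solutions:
 h(z) = C1 - 2*exp(k*z)/k


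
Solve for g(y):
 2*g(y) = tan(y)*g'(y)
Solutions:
 g(y) = C1*sin(y)^2


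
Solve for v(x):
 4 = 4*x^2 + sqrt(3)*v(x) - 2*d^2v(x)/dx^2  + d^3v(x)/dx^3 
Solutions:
 v(x) = C1*exp(x*(4/(-8 + sqrt(-256 + (-16 + 27*sqrt(3))^2)/2 + 27*sqrt(3)/2)^(1/3) + (-8 + sqrt(-256 + (-16 + 27*sqrt(3))^2)/2 + 27*sqrt(3)/2)^(1/3) + 4)/6)*sin(sqrt(3)*x*(-(-8 + sqrt(-256 + (-16 + 27*sqrt(3))^2)/2 + 27*sqrt(3)/2)^(1/3) + 4/(-8 + sqrt(-256 + (-16 + 27*sqrt(3))^2)/2 + 27*sqrt(3)/2)^(1/3))/6) + C2*exp(x*(4/(-8 + sqrt(-256 + (-16 + 27*sqrt(3))^2)/2 + 27*sqrt(3)/2)^(1/3) + (-8 + sqrt(-256 + (-16 + 27*sqrt(3))^2)/2 + 27*sqrt(3)/2)^(1/3) + 4)/6)*cos(sqrt(3)*x*(-(-8 + sqrt(-256 + (-16 + 27*sqrt(3))^2)/2 + 27*sqrt(3)/2)^(1/3) + 4/(-8 + sqrt(-256 + (-16 + 27*sqrt(3))^2)/2 + 27*sqrt(3)/2)^(1/3))/6) + C3*exp(x*(-(-8 + sqrt(-256 + (-16 + 27*sqrt(3))^2)/2 + 27*sqrt(3)/2)^(1/3) - 4/(-8 + sqrt(-256 + (-16 + 27*sqrt(3))^2)/2 + 27*sqrt(3)/2)^(1/3) + 2)/3) - 4*sqrt(3)*x^2/3 - 16/3 + 4*sqrt(3)/3


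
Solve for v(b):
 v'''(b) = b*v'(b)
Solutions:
 v(b) = C1 + Integral(C2*airyai(b) + C3*airybi(b), b)


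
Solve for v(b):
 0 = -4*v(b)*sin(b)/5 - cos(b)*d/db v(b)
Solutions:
 v(b) = C1*cos(b)^(4/5)


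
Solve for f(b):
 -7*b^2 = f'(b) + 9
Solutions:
 f(b) = C1 - 7*b^3/3 - 9*b


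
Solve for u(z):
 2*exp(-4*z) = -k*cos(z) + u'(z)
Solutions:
 u(z) = C1 + k*sin(z) - exp(-4*z)/2


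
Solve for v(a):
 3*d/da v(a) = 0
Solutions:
 v(a) = C1


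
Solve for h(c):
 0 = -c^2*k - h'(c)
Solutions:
 h(c) = C1 - c^3*k/3


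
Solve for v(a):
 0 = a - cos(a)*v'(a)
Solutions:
 v(a) = C1 + Integral(a/cos(a), a)


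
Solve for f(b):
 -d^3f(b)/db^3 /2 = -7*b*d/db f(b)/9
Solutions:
 f(b) = C1 + Integral(C2*airyai(42^(1/3)*b/3) + C3*airybi(42^(1/3)*b/3), b)


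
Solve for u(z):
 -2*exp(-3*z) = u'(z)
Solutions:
 u(z) = C1 + 2*exp(-3*z)/3


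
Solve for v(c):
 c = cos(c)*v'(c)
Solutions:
 v(c) = C1 + Integral(c/cos(c), c)


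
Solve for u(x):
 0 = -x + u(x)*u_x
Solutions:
 u(x) = -sqrt(C1 + x^2)
 u(x) = sqrt(C1 + x^2)


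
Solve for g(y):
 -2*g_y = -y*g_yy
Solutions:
 g(y) = C1 + C2*y^3


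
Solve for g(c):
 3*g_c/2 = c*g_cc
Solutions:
 g(c) = C1 + C2*c^(5/2)


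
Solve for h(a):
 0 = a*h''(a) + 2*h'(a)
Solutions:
 h(a) = C1 + C2/a


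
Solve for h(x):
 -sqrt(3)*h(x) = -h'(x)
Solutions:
 h(x) = C1*exp(sqrt(3)*x)


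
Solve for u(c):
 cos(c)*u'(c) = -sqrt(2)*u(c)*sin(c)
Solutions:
 u(c) = C1*cos(c)^(sqrt(2))


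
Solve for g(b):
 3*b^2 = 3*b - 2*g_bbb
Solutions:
 g(b) = C1 + C2*b + C3*b^2 - b^5/40 + b^4/16


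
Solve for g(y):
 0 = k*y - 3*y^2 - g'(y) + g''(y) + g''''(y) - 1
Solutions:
 g(y) = C1 + C2*exp(-y*(-2*18^(1/3)/(9 + sqrt(93))^(1/3) + 12^(1/3)*(9 + sqrt(93))^(1/3))/12)*sin(2^(1/3)*3^(1/6)*y*(6/(9 + sqrt(93))^(1/3) + 2^(1/3)*3^(2/3)*(9 + sqrt(93))^(1/3))/12) + C3*exp(-y*(-2*18^(1/3)/(9 + sqrt(93))^(1/3) + 12^(1/3)*(9 + sqrt(93))^(1/3))/12)*cos(2^(1/3)*3^(1/6)*y*(6/(9 + sqrt(93))^(1/3) + 2^(1/3)*3^(2/3)*(9 + sqrt(93))^(1/3))/12) + C4*exp(y*(-2*18^(1/3)/(9 + sqrt(93))^(1/3) + 12^(1/3)*(9 + sqrt(93))^(1/3))/6) + k*y^2/2 + k*y - y^3 - 3*y^2 - 7*y


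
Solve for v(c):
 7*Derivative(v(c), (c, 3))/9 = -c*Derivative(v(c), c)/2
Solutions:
 v(c) = C1 + Integral(C2*airyai(-42^(2/3)*c/14) + C3*airybi(-42^(2/3)*c/14), c)


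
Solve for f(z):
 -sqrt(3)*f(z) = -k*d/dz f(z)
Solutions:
 f(z) = C1*exp(sqrt(3)*z/k)


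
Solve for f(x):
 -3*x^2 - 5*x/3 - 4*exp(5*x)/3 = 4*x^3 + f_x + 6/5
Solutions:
 f(x) = C1 - x^4 - x^3 - 5*x^2/6 - 6*x/5 - 4*exp(5*x)/15


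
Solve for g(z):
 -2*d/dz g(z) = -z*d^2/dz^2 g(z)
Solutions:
 g(z) = C1 + C2*z^3


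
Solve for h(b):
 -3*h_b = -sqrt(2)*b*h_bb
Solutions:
 h(b) = C1 + C2*b^(1 + 3*sqrt(2)/2)


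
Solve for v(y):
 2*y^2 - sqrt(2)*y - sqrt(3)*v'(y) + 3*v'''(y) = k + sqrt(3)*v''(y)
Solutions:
 v(y) = C1 + C2*exp(sqrt(3)*y*(1 - sqrt(1 + 4*sqrt(3)))/6) + C3*exp(sqrt(3)*y*(1 + sqrt(1 + 4*sqrt(3)))/6) - sqrt(3)*k*y/3 + 2*sqrt(3)*y^3/9 - 2*sqrt(3)*y^2/3 - sqrt(6)*y^2/6 + sqrt(6)*y/3 + 4*sqrt(3)*y/3 + 4*y


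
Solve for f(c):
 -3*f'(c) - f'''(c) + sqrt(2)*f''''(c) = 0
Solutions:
 f(c) = C1 + C2*exp(c*(-2^(1/3)*(9*sqrt(166) + 82*sqrt(2))^(1/3) - 2^(2/3)/(9*sqrt(166) + 82*sqrt(2))^(1/3) + 2*sqrt(2))/12)*sin(2^(1/3)*sqrt(3)*c*(-(9*sqrt(166) + 82*sqrt(2))^(1/3) + 2^(1/3)/(9*sqrt(166) + 82*sqrt(2))^(1/3))/12) + C3*exp(c*(-2^(1/3)*(9*sqrt(166) + 82*sqrt(2))^(1/3) - 2^(2/3)/(9*sqrt(166) + 82*sqrt(2))^(1/3) + 2*sqrt(2))/12)*cos(2^(1/3)*sqrt(3)*c*(-(9*sqrt(166) + 82*sqrt(2))^(1/3) + 2^(1/3)/(9*sqrt(166) + 82*sqrt(2))^(1/3))/12) + C4*exp(c*(2^(2/3)/(9*sqrt(166) + 82*sqrt(2))^(1/3) + sqrt(2) + 2^(1/3)*(9*sqrt(166) + 82*sqrt(2))^(1/3))/6)


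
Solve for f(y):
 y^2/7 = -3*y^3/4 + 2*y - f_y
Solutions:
 f(y) = C1 - 3*y^4/16 - y^3/21 + y^2


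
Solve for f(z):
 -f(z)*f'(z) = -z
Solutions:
 f(z) = -sqrt(C1 + z^2)
 f(z) = sqrt(C1 + z^2)


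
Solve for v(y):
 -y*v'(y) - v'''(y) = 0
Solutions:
 v(y) = C1 + Integral(C2*airyai(-y) + C3*airybi(-y), y)


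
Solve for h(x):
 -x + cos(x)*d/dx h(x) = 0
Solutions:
 h(x) = C1 + Integral(x/cos(x), x)


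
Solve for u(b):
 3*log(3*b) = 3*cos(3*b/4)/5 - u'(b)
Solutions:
 u(b) = C1 - 3*b*log(b) - 3*b*log(3) + 3*b + 4*sin(3*b/4)/5


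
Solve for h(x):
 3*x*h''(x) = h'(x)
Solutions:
 h(x) = C1 + C2*x^(4/3)


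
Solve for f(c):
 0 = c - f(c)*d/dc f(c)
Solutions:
 f(c) = -sqrt(C1 + c^2)
 f(c) = sqrt(C1 + c^2)


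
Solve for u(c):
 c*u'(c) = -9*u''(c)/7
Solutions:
 u(c) = C1 + C2*erf(sqrt(14)*c/6)


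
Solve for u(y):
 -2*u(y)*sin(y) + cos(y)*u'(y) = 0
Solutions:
 u(y) = C1/cos(y)^2


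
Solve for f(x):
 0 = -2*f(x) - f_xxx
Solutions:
 f(x) = C3*exp(-2^(1/3)*x) + (C1*sin(2^(1/3)*sqrt(3)*x/2) + C2*cos(2^(1/3)*sqrt(3)*x/2))*exp(2^(1/3)*x/2)


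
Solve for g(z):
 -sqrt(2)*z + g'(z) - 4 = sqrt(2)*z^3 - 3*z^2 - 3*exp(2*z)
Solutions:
 g(z) = C1 + sqrt(2)*z^4/4 - z^3 + sqrt(2)*z^2/2 + 4*z - 3*exp(2*z)/2


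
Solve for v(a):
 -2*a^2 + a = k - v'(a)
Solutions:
 v(a) = C1 + 2*a^3/3 - a^2/2 + a*k


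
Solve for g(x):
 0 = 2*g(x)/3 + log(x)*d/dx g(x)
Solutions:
 g(x) = C1*exp(-2*li(x)/3)


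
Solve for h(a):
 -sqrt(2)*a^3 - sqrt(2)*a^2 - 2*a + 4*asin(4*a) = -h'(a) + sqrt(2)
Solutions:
 h(a) = C1 + sqrt(2)*a^4/4 + sqrt(2)*a^3/3 + a^2 - 4*a*asin(4*a) + sqrt(2)*a - sqrt(1 - 16*a^2)


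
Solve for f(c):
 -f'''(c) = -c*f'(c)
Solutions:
 f(c) = C1 + Integral(C2*airyai(c) + C3*airybi(c), c)


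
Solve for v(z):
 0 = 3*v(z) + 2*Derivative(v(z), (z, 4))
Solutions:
 v(z) = (C1*sin(6^(1/4)*z/2) + C2*cos(6^(1/4)*z/2))*exp(-6^(1/4)*z/2) + (C3*sin(6^(1/4)*z/2) + C4*cos(6^(1/4)*z/2))*exp(6^(1/4)*z/2)


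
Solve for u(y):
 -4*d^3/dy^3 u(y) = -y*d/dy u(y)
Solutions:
 u(y) = C1 + Integral(C2*airyai(2^(1/3)*y/2) + C3*airybi(2^(1/3)*y/2), y)


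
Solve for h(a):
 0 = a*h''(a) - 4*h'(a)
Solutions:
 h(a) = C1 + C2*a^5


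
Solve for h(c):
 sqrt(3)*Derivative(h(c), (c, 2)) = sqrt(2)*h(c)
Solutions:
 h(c) = C1*exp(-2^(1/4)*3^(3/4)*c/3) + C2*exp(2^(1/4)*3^(3/4)*c/3)
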